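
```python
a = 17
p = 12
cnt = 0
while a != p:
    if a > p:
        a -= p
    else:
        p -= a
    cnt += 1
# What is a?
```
Trace:
  a=17
  a=17, p=12
  a=17, p=12, cnt=0
  a=5, p=12, cnt=1
  a=5, p=7, cnt=2
  a=5, p=2, cnt=3
  a=3, p=2, cnt=4
  a=1, p=2, cnt=5
  a=1, p=1, cnt=6

Final answer: 1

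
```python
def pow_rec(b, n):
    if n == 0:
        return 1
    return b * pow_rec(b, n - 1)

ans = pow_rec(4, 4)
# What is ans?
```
Call trace:
pow_rec(b=4, n=4)
  pow_rec(b=4, n=3)
    pow_rec(b=4, n=2)
      pow_rec(b=4, n=1)
        pow_rec(b=4, n=0)
        -> return 1
      -> return 4
    -> return 16
  -> return 64
-> return 256

Final answer: 256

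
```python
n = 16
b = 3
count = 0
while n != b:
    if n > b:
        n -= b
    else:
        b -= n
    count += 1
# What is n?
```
Trace:
  n=16
  n=16, b=3
  n=16, b=3, count=0
  n=13, b=3, count=1
  n=10, b=3, count=2
  n=7, b=3, count=3
  n=4, b=3, count=4
  n=1, b=3, count=5
  n=1, b=2, count=6
  n=1, b=1, count=7

Final answer: 1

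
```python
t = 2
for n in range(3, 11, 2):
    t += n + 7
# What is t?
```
Trace:
  t=2
  t=12, n=3
  t=24, n=5
  t=38, n=7
  t=54, n=9

Final answer: 54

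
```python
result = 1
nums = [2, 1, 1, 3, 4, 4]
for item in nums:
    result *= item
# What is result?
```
Trace:
  result=1
  result=2, item=2
  result=2, item=1
  result=2, item=1
  result=6, item=3
  result=24, item=4
  result=96, item=4

Final answer: 96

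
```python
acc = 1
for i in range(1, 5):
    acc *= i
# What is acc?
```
Trace:
  acc=1
  acc=1, i=1
  acc=2, i=2
  acc=6, i=3
  acc=24, i=4

Final answer: 24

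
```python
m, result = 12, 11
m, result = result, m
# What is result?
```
Trace:
  m=12, result=11
  m=11, result=12

Final answer: 12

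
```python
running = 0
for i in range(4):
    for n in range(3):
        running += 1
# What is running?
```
Trace:
  running=0
  running=1, i=0, n=0
  running=2, i=0, n=1
  running=3, i=0, n=2
  running=4, i=1, n=0
  running=5, i=1, n=1
  running=6, i=1, n=2
  running=7, i=2, n=0
  running=8, i=2, n=1
  running=9, i=2, n=2
  running=10, i=3, n=0
  running=11, i=3, n=1
  running=12, i=3, n=2

Final answer: 12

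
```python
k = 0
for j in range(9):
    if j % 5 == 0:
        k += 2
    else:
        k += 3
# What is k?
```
Trace:
  k=0
  k=2, j=0
  k=5, j=1
  k=8, j=2
  k=11, j=3
  k=14, j=4
  k=16, j=5
  k=19, j=6
  k=22, j=7
  k=25, j=8

Final answer: 25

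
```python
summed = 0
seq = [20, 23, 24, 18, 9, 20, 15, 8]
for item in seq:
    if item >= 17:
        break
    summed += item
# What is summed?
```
Trace:
  summed=0
  summed=0, item=20

Final answer: 0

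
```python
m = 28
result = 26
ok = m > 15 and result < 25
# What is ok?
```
Trace:
  m=28
  m=28, result=26
  m=28, result=26, ok=False

Final answer: False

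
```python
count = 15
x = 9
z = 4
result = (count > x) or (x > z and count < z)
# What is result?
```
Trace:
  count=15
  count=15, x=9
  count=15, x=9, z=4
  count=15, x=9, z=4, result=True

Final answer: True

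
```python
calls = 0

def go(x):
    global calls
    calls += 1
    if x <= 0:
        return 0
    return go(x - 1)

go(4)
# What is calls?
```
Call trace:
go(x=4)
  go(x=3)
    go(x=2)
      go(x=1)
        go(x=0)
        -> return 0
      -> return 0
    -> return 0
  -> return 0
-> return 0

calls is incremented once per call. go is entered once for each x = 4, 3, 2, 1, 0 (the x <= 0 call returns without recursing), i.e. 4 + 1 calls.
calls = 5

Final answer: 5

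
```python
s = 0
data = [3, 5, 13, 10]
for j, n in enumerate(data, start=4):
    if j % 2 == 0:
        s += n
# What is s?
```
Trace:
  s=0
  s=3, j=4, n=3
  s=3, j=5, n=5
  s=16, j=6, n=13
  s=16, j=7, n=10

Final answer: 16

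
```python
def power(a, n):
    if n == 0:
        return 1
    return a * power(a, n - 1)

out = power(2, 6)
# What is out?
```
Call trace:
power(a=2, n=6)
  power(a=2, n=5)
    power(a=2, n=4)
      power(a=2, n=3)
        power(a=2, n=2)
          power(a=2, n=1)
            power(a=2, n=0)
            -> return 1
          -> return 2
        -> return 4
      -> return 8
    -> return 16
  -> return 32
-> return 64

Final answer: 64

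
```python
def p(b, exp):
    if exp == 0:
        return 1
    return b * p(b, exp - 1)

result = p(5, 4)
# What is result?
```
Call trace:
p(b=5, exp=4)
  p(b=5, exp=3)
    p(b=5, exp=2)
      p(b=5, exp=1)
        p(b=5, exp=0)
        -> return 1
      -> return 5
    -> return 25
  -> return 125
-> return 625

Final answer: 625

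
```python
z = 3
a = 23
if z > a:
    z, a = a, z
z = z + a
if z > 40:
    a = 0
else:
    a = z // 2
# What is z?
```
Trace:
  z=3
  z=3, a=23
  z=3, a=23
  z=26, a=23
  z=26, a=13

Final answer: 26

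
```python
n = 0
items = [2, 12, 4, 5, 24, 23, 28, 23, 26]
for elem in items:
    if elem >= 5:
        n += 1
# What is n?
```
Trace:
  n=0
  n=0, elem=2
  n=1, elem=12
  n=1, elem=4
  n=2, elem=5
  n=3, elem=24
  n=4, elem=23
  n=5, elem=28
  n=6, elem=23
  n=7, elem=26

Final answer: 7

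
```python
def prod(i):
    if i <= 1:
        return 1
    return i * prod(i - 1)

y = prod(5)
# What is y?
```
Call trace:
prod(i=5)
  prod(i=4)
    prod(i=3)
      prod(i=2)
        prod(i=1)
        -> return 1
      -> return 2
    -> return 6
  -> return 24
-> return 120

Final answer: 120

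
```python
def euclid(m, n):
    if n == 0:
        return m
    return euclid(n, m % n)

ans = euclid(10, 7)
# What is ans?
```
Call trace:
euclid(m=10, n=7)
  euclid(m=7, n=3)
    euclid(m=3, n=1)
      euclid(m=1, n=0)
      -> return 1
    -> return 1
  -> return 1
-> return 1

Final answer: 1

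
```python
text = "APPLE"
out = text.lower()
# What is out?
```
Trace:
  text='APPLE'
  text='APPLE', out='apple'

Final answer: 'apple'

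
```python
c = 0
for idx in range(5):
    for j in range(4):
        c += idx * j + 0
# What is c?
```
Trace:
  c=0
  c=0, idx=0, j=0
  c=0, idx=0, j=1
  c=0, idx=0, j=2
  c=0, idx=0, j=3
  c=0, idx=1, j=0
  c=1, idx=1, j=1
  c=3, idx=1, j=2
  c=6, idx=1, j=3
  c=6, idx=2, j=0
  c=8, idx=2, j=1
  c=12, idx=2, j=2
  c=18, idx=2, j=3
  c=18, idx=3, j=0
  c=21, idx=3, j=1
  c=27, idx=3, j=2
  c=36, idx=3, j=3
  c=36, idx=4, j=0
  c=40, idx=4, j=1
  c=48, idx=4, j=2
  c=60, idx=4, j=3

Final answer: 60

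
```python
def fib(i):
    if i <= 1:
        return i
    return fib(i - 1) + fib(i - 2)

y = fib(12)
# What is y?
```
Call trace (a repeated sub-call is expanded the first time; later identical calls just restate its return value):
fib(i=12)
  fib(i=11)
    fib(i=10)
      fib(i=9)
        fib(i=8)
          fib(i=7)
            fib(i=6)
              fib(i=5)
                fib(i=4)
                  fib(i=3)
                    fib(i=2)
                      fib(i=1)
                      -> return 1
                      fib(i=0)
                      -> return 0
                    -> return 1
                    fib(i=1)
                    -> return 1
                  -> return 2
                  fib(i=2) -> return 1  (same call as traced above)
                -> return 3
                fib(i=3) -> return 2  (same call as traced above)
              -> return 5
              fib(i=4) -> return 3  (same call as traced above)
            -> return 8
            fib(i=5) -> return 5  (same call as traced above)
          -> return 13
          fib(i=6) -> return 8  (same call as traced above)
        -> return 21
        fib(i=7) -> return 13  (same call as traced above)
      -> return 34
      fib(i=8) -> return 21  (same call as traced above)
    -> return 55
    fib(i=9) -> return 34  (same call as traced above)
  -> return 89
  fib(i=10) -> return 55  (same call as traced above)
-> return 144

Final answer: 144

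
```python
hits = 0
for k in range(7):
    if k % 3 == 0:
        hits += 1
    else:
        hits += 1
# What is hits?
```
Trace:
  hits=0
  hits=1, k=0
  hits=2, k=1
  hits=3, k=2
  hits=4, k=3
  hits=5, k=4
  hits=6, k=5
  hits=7, k=6

Final answer: 7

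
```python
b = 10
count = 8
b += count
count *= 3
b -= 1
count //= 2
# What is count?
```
Trace:
  b=10
  b=10, count=8
  b=18, count=8
  b=18, count=24
  b=17, count=24
  b=17, count=12

Final answer: 12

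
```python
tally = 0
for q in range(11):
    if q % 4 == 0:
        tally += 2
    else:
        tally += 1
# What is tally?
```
Trace:
  tally=0
  tally=2, q=0
  tally=3, q=1
  tally=4, q=2
  tally=5, q=3
  tally=7, q=4
  tally=8, q=5
  tally=9, q=6
  tally=10, q=7
  tally=12, q=8
  tally=13, q=9
  tally=14, q=10

Final answer: 14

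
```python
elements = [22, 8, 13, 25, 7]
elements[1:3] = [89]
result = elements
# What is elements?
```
Trace:
  elements=[22, 8, 13, 25, 7]
  elements=[22, 89, 25, 7]
  elements=[22, 89, 25, 7], result=[22, 89, 25, 7]

Final answer: [22, 89, 25, 7]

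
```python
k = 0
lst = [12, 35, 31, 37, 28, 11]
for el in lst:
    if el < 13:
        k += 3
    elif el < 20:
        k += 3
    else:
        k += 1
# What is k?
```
Trace:
  k=0
  k=3, el=12
  k=4, el=35
  k=5, el=31
  k=6, el=37
  k=7, el=28
  k=10, el=11

Final answer: 10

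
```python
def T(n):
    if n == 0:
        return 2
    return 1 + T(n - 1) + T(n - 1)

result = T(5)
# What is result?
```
Call trace (a repeated sub-call is expanded the first time; later identical calls just restate its return value):
T(n=5)
  T(n=4)
    T(n=3)
      T(n=2)
        T(n=1)
          T(n=0)
          -> return 2
          T(n=0)
          -> return 2
        -> return 5
        T(n=1) -> return 5  (same call as traced above)
      -> return 11
      T(n=2) -> return 11  (same call as traced above)
    -> return 23
    T(n=3) -> return 23  (same call as traced above)
  -> return 47
  T(n=4) -> return 47  (same call as traced above)
-> return 95

Final answer: 95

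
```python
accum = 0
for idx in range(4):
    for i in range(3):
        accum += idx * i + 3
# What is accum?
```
Trace:
  accum=0
  accum=3, idx=0, i=0
  accum=6, idx=0, i=1
  accum=9, idx=0, i=2
  accum=12, idx=1, i=0
  accum=16, idx=1, i=1
  accum=21, idx=1, i=2
  accum=24, idx=2, i=0
  accum=29, idx=2, i=1
  accum=36, idx=2, i=2
  accum=39, idx=3, i=0
  accum=45, idx=3, i=1
  accum=54, idx=3, i=2

Final answer: 54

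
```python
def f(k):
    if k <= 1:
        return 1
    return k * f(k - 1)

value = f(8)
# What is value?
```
Call trace:
f(k=8)
  f(k=7)
    f(k=6)
      f(k=5)
        f(k=4)
          f(k=3)
            f(k=2)
              f(k=1)
              -> return 1
            -> return 2
          -> return 6
        -> return 24
      -> return 120
    -> return 720
  -> return 5040
-> return 40320

Final answer: 40320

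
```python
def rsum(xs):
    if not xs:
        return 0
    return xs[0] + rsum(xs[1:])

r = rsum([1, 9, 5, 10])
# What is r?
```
Call trace:
rsum(xs=[1, 9, 5, 10])
  rsum(xs=[9, 5, 10])
    rsum(xs=[5, 10])
      rsum(xs=[10])
        rsum(xs=[])
        -> return 0
      -> return 10
    -> return 15
  -> return 24
-> return 25

Final answer: 25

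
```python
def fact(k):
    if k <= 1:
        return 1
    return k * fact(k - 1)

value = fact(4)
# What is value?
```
Call trace:
fact(k=4)
  fact(k=3)
    fact(k=2)
      fact(k=1)
      -> return 1
    -> return 2
  -> return 6
-> return 24

Final answer: 24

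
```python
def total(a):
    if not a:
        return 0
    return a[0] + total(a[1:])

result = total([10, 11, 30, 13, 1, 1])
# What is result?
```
Call trace:
total(a=[10, 11, 30, 13, 1, 1])
  total(a=[11, 30, 13, 1, 1])
    total(a=[30, 13, 1, 1])
      total(a=[13, 1, 1])
        total(a=[1, 1])
          total(a=[1])
            total(a=[])
            -> return 0
          -> return 1
        -> return 2
      -> return 15
    -> return 45
  -> return 56
-> return 66

Final answer: 66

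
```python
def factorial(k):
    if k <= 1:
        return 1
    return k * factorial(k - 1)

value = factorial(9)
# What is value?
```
Call trace:
factorial(k=9)
  factorial(k=8)
    factorial(k=7)
      factorial(k=6)
        factorial(k=5)
          factorial(k=4)
            factorial(k=3)
              factorial(k=2)
                factorial(k=1)
                -> return 1
              -> return 2
            -> return 6
          -> return 24
        -> return 120
      -> return 720
    -> return 5040
  -> return 40320
-> return 362880

Final answer: 362880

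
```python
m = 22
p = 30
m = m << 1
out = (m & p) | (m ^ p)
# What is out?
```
Trace:
  m=22
  m=22, p=30
  m=44, p=30
  m=44, p=30, out=62

Final answer: 62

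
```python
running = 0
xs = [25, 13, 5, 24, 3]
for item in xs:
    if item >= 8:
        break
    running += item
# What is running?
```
Trace:
  running=0
  running=0, item=25

Final answer: 0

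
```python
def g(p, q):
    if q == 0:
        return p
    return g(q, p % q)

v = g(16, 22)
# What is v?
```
Call trace:
g(p=16, q=22)
  g(p=22, q=16)
    g(p=16, q=6)
      g(p=6, q=4)
        g(p=4, q=2)
          g(p=2, q=0)
          -> return 2
        -> return 2
      -> return 2
    -> return 2
  -> return 2
-> return 2

Final answer: 2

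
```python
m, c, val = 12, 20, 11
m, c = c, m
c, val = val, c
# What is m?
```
Trace:
  m=12, c=20, val=11
  m=20, c=12, val=11
  m=20, c=11, val=12

Final answer: 20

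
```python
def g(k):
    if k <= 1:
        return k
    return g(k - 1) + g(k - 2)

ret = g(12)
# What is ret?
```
Call trace (a repeated sub-call is expanded the first time; later identical calls just restate its return value):
g(k=12)
  g(k=11)
    g(k=10)
      g(k=9)
        g(k=8)
          g(k=7)
            g(k=6)
              g(k=5)
                g(k=4)
                  g(k=3)
                    g(k=2)
                      g(k=1)
                      -> return 1
                      g(k=0)
                      -> return 0
                    -> return 1
                    g(k=1)
                    -> return 1
                  -> return 2
                  g(k=2) -> return 1  (same call as traced above)
                -> return 3
                g(k=3) -> return 2  (same call as traced above)
              -> return 5
              g(k=4) -> return 3  (same call as traced above)
            -> return 8
            g(k=5) -> return 5  (same call as traced above)
          -> return 13
          g(k=6) -> return 8  (same call as traced above)
        -> return 21
        g(k=7) -> return 13  (same call as traced above)
      -> return 34
      g(k=8) -> return 21  (same call as traced above)
    -> return 55
    g(k=9) -> return 34  (same call as traced above)
  -> return 89
  g(k=10) -> return 55  (same call as traced above)
-> return 144

Final answer: 144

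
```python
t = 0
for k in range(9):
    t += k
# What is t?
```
Trace:
  t=0
  t=0, k=0
  t=1, k=1
  t=3, k=2
  t=6, k=3
  t=10, k=4
  t=15, k=5
  t=21, k=6
  t=28, k=7
  t=36, k=8

Final answer: 36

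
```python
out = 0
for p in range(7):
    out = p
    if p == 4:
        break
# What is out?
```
Trace:
  out=0
  out=0, p=0
  out=1, p=1
  out=2, p=2
  out=3, p=3
  out=4, p=4

Final answer: 4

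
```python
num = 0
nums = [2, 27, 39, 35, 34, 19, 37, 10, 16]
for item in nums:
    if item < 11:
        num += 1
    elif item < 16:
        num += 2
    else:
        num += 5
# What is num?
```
Trace:
  num=0
  num=1, item=2
  num=6, item=27
  num=11, item=39
  num=16, item=35
  num=21, item=34
  num=26, item=19
  num=31, item=37
  num=32, item=10
  num=37, item=16

Final answer: 37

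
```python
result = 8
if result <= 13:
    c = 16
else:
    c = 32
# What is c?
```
Trace:
  result=8
  result=8, c=16

Final answer: 16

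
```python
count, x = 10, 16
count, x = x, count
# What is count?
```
Trace:
  count=10, x=16
  count=16, x=10

Final answer: 16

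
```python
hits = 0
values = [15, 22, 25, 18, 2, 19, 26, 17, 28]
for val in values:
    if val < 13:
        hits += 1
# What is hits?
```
Trace:
  hits=0
  hits=0, val=15
  hits=0, val=22
  hits=0, val=25
  hits=0, val=18
  hits=1, val=2
  hits=1, val=19
  hits=1, val=26
  hits=1, val=17
  hits=1, val=28

Final answer: 1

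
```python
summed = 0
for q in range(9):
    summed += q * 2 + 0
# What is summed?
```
Trace:
  summed=0
  summed=0, q=0
  summed=2, q=1
  summed=6, q=2
  summed=12, q=3
  summed=20, q=4
  summed=30, q=5
  summed=42, q=6
  summed=56, q=7
  summed=72, q=8

Final answer: 72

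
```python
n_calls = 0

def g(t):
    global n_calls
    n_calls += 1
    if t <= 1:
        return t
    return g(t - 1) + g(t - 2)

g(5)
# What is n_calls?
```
Call trace (a repeated sub-call is expanded the first time; later identical calls just restate its return value):
g(t=5)
  g(t=4)
    g(t=3)
      g(t=2)
        g(t=1)
        -> return 1
        g(t=0)
        -> return 0
      -> return 1
      g(t=1)
      -> return 1
    -> return 2
    g(t=2) -> return 1  (same call as traced above)
  -> return 3
  g(t=3) -> return 2  (same call as traced above)
-> return 5

n_calls is incremented once per call, so count the calls in each subtree. Let C(t) = number of calls made by g(t).
C(0) = C(1) = 1 (base case, no recursion); C(t) = 1 + C(t - 1) + C(t - 2) otherwise.
C(2) = 1 + C(1) + C(0) = 1 + 1 + 1 = 3
C(3) = 1 + C(2) + C(1) = 1 + 3 + 1 = 5
C(4) = 1 + C(3) + C(2) = 1 + 5 + 3 = 9
C(5) = 1 + C(4) + C(3) = 1 + 9 + 5 = 15
n_calls = C(5) = 15

Final answer: 15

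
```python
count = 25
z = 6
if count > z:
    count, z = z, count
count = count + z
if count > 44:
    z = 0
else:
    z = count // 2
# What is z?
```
Trace:
  count=25
  count=25, z=6
  count=6, z=25
  count=31, z=25
  count=31, z=15

Final answer: 15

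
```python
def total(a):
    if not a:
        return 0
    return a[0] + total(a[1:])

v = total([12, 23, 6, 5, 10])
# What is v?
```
Call trace:
total(a=[12, 23, 6, 5, 10])
  total(a=[23, 6, 5, 10])
    total(a=[6, 5, 10])
      total(a=[5, 10])
        total(a=[10])
          total(a=[])
          -> return 0
        -> return 10
      -> return 15
    -> return 21
  -> return 44
-> return 56

Final answer: 56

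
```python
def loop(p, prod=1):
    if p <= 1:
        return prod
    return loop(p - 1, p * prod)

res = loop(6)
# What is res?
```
Call trace:
loop(p=6, prod=1)
  loop(p=5, prod=6)
    loop(p=4, prod=30)
      loop(p=3, prod=120)
        loop(p=2, prod=360)
          loop(p=1, prod=720)
          -> return 720
        -> return 720
      -> return 720
    -> return 720
  -> return 720
-> return 720

Final answer: 720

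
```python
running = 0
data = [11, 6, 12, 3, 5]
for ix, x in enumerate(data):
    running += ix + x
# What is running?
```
Trace:
  running=0
  running=11, ix=0, x=11
  running=18, ix=1, x=6
  running=32, ix=2, x=12
  running=38, ix=3, x=3
  running=47, ix=4, x=5

Final answer: 47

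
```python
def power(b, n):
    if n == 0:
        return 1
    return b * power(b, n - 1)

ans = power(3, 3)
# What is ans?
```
Call trace:
power(b=3, n=3)
  power(b=3, n=2)
    power(b=3, n=1)
      power(b=3, n=0)
      -> return 1
    -> return 3
  -> return 9
-> return 27

Final answer: 27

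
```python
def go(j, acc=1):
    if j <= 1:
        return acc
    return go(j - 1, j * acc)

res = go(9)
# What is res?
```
Call trace:
go(j=9, acc=1)
  go(j=8, acc=9)
    go(j=7, acc=72)
      go(j=6, acc=504)
        go(j=5, acc=3024)
          go(j=4, acc=15120)
            go(j=3, acc=60480)
              go(j=2, acc=181440)
                go(j=1, acc=362880)
                -> return 362880
              -> return 362880
            -> return 362880
          -> return 362880
        -> return 362880
      -> return 362880
    -> return 362880
  -> return 362880
-> return 362880

Final answer: 362880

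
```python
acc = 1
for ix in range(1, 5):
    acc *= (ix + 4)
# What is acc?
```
Trace:
  acc=1
  acc=5, ix=1
  acc=30, ix=2
  acc=210, ix=3
  acc=1680, ix=4

Final answer: 1680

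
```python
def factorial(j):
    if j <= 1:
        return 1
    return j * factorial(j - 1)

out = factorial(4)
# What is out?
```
Call trace:
factorial(j=4)
  factorial(j=3)
    factorial(j=2)
      factorial(j=1)
      -> return 1
    -> return 2
  -> return 6
-> return 24

Final answer: 24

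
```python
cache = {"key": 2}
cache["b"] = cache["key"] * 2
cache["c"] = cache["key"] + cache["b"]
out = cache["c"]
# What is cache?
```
Trace:
  cache={'key': 2}
  cache={'key': 2, 'b': 4}
  cache={'key': 2, 'b': 4, 'c': 6}
  cache={'key': 2, 'b': 4, 'c': 6}, out=6

Final answer: {'key': 2, 'b': 4, 'c': 6}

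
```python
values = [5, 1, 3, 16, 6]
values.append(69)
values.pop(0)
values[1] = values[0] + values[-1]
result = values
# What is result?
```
Trace:
  values=[5, 1, 3, 16, 6]
  values=[5, 1, 3, 16, 6, 69]
  values=[1, 3, 16, 6, 69]
  values=[1, 70, 16, 6, 69]
  values=[1, 70, 16, 6, 69], result=[1, 70, 16, 6, 69]

Final answer: [1, 70, 16, 6, 69]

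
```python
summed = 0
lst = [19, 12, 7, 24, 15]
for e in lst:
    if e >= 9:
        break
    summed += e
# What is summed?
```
Trace:
  summed=0
  summed=0, e=19

Final answer: 0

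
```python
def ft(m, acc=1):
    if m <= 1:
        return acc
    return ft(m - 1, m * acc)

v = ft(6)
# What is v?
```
Call trace:
ft(m=6, acc=1)
  ft(m=5, acc=6)
    ft(m=4, acc=30)
      ft(m=3, acc=120)
        ft(m=2, acc=360)
          ft(m=1, acc=720)
          -> return 720
        -> return 720
      -> return 720
    -> return 720
  -> return 720
-> return 720

Final answer: 720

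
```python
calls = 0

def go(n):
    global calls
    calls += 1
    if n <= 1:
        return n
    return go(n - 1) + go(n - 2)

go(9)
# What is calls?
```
Call trace (a repeated sub-call is expanded the first time; later identical calls just restate its return value):
go(n=9)
  go(n=8)
    go(n=7)
      go(n=6)
        go(n=5)
          go(n=4)
            go(n=3)
              go(n=2)
                go(n=1)
                -> return 1
                go(n=0)
                -> return 0
              -> return 1
              go(n=1)
              -> return 1
            -> return 2
            go(n=2) -> return 1  (same call as traced above)
          -> return 3
          go(n=3) -> return 2  (same call as traced above)
        -> return 5
        go(n=4) -> return 3  (same call as traced above)
      -> return 8
      go(n=5) -> return 5  (same call as traced above)
    -> return 13
    go(n=6) -> return 8  (same call as traced above)
  -> return 21
  go(n=7) -> return 13  (same call as traced above)
-> return 34

calls is incremented once per call, so count the calls in each subtree. Let C(n) = number of calls made by go(n).
C(0) = C(1) = 1 (base case, no recursion); C(n) = 1 + C(n - 1) + C(n - 2) otherwise.
C(2) = 1 + C(1) + C(0) = 1 + 1 + 1 = 3
C(3) = 1 + C(2) + C(1) = 1 + 3 + 1 = 5
C(4) = 1 + C(3) + C(2) = 1 + 5 + 3 = 9
C(5) = 1 + C(4) + C(3) = 1 + 9 + 5 = 15
C(6) = 1 + C(5) + C(4) = 1 + 15 + 9 = 25
C(7) = 1 + C(6) + C(5) = 1 + 25 + 15 = 41
C(8) = 1 + C(7) + C(6) = 1 + 41 + 25 = 67
C(9) = 1 + C(8) + C(7) = 1 + 67 + 41 = 109
calls = C(9) = 109

Final answer: 109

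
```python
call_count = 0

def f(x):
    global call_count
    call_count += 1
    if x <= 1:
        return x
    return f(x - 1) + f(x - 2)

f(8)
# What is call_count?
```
Call trace (a repeated sub-call is expanded the first time; later identical calls just restate its return value):
f(x=8)
  f(x=7)
    f(x=6)
      f(x=5)
        f(x=4)
          f(x=3)
            f(x=2)
              f(x=1)
              -> return 1
              f(x=0)
              -> return 0
            -> return 1
            f(x=1)
            -> return 1
          -> return 2
          f(x=2) -> return 1  (same call as traced above)
        -> return 3
        f(x=3) -> return 2  (same call as traced above)
      -> return 5
      f(x=4) -> return 3  (same call as traced above)
    -> return 8
    f(x=5) -> return 5  (same call as traced above)
  -> return 13
  f(x=6) -> return 8  (same call as traced above)
-> return 21

call_count is incremented once per call, so count the calls in each subtree. Let C(x) = number of calls made by f(x).
C(0) = C(1) = 1 (base case, no recursion); C(x) = 1 + C(x - 1) + C(x - 2) otherwise.
C(2) = 1 + C(1) + C(0) = 1 + 1 + 1 = 3
C(3) = 1 + C(2) + C(1) = 1 + 3 + 1 = 5
C(4) = 1 + C(3) + C(2) = 1 + 5 + 3 = 9
C(5) = 1 + C(4) + C(3) = 1 + 9 + 5 = 15
C(6) = 1 + C(5) + C(4) = 1 + 15 + 9 = 25
C(7) = 1 + C(6) + C(5) = 1 + 25 + 15 = 41
C(8) = 1 + C(7) + C(6) = 1 + 41 + 25 = 67
call_count = C(8) = 67

Final answer: 67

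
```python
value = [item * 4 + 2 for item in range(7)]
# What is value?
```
Trace:
  item=0
  item=1
  item=2
  item=3
  item=4
  item=5
  item=6
  value=[2, 6, 10, 14, 18, 22, 26]

Final answer: [2, 6, 10, 14, 18, 22, 26]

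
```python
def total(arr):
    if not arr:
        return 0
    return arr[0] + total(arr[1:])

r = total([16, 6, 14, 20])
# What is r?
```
Call trace:
total(arr=[16, 6, 14, 20])
  total(arr=[6, 14, 20])
    total(arr=[14, 20])
      total(arr=[20])
        total(arr=[])
        -> return 0
      -> return 20
    -> return 34
  -> return 40
-> return 56

Final answer: 56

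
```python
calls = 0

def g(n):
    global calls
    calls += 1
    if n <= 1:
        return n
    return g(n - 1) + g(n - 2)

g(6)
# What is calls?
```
Call trace (a repeated sub-call is expanded the first time; later identical calls just restate its return value):
g(n=6)
  g(n=5)
    g(n=4)
      g(n=3)
        g(n=2)
          g(n=1)
          -> return 1
          g(n=0)
          -> return 0
        -> return 1
        g(n=1)
        -> return 1
      -> return 2
      g(n=2) -> return 1  (same call as traced above)
    -> return 3
    g(n=3) -> return 2  (same call as traced above)
  -> return 5
  g(n=4) -> return 3  (same call as traced above)
-> return 8

calls is incremented once per call, so count the calls in each subtree. Let C(n) = number of calls made by g(n).
C(0) = C(1) = 1 (base case, no recursion); C(n) = 1 + C(n - 1) + C(n - 2) otherwise.
C(2) = 1 + C(1) + C(0) = 1 + 1 + 1 = 3
C(3) = 1 + C(2) + C(1) = 1 + 3 + 1 = 5
C(4) = 1 + C(3) + C(2) = 1 + 5 + 3 = 9
C(5) = 1 + C(4) + C(3) = 1 + 9 + 5 = 15
C(6) = 1 + C(5) + C(4) = 1 + 15 + 9 = 25
calls = C(6) = 25

Final answer: 25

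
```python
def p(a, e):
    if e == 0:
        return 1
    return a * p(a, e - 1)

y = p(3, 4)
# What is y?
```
Call trace:
p(a=3, e=4)
  p(a=3, e=3)
    p(a=3, e=2)
      p(a=3, e=1)
        p(a=3, e=0)
        -> return 1
      -> return 3
    -> return 9
  -> return 27
-> return 81

Final answer: 81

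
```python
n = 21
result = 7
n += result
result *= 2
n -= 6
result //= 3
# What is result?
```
Trace:
  n=21
  n=21, result=7
  n=28, result=7
  n=28, result=14
  n=22, result=14
  n=22, result=4

Final answer: 4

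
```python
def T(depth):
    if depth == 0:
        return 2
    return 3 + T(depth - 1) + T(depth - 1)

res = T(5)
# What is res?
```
Call trace (a repeated sub-call is expanded the first time; later identical calls just restate its return value):
T(depth=5)
  T(depth=4)
    T(depth=3)
      T(depth=2)
        T(depth=1)
          T(depth=0)
          -> return 2
          T(depth=0)
          -> return 2
        -> return 7
        T(depth=1) -> return 7  (same call as traced above)
      -> return 17
      T(depth=2) -> return 17  (same call as traced above)
    -> return 37
    T(depth=3) -> return 37  (same call as traced above)
  -> return 77
  T(depth=4) -> return 77  (same call as traced above)
-> return 157

Final answer: 157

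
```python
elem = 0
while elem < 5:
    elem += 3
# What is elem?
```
Trace:
  elem=0
  elem=3
  elem=6

Final answer: 6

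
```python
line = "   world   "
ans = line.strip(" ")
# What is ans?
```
Trace:
  line='   world   '
  line='   world   ', ans='world'

Final answer: 'world'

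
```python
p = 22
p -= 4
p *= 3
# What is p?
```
Trace:
  p=22
  p=18
  p=54

Final answer: 54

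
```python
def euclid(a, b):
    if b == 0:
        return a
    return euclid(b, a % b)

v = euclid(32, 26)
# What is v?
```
Call trace:
euclid(a=32, b=26)
  euclid(a=26, b=6)
    euclid(a=6, b=2)
      euclid(a=2, b=0)
      -> return 2
    -> return 2
  -> return 2
-> return 2

Final answer: 2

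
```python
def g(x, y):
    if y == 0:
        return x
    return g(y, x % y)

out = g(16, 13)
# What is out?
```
Call trace:
g(x=16, y=13)
  g(x=13, y=3)
    g(x=3, y=1)
      g(x=1, y=0)
      -> return 1
    -> return 1
  -> return 1
-> return 1

Final answer: 1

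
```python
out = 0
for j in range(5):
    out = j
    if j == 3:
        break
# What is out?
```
Trace:
  out=0
  out=0, j=0
  out=1, j=1
  out=2, j=2
  out=3, j=3

Final answer: 3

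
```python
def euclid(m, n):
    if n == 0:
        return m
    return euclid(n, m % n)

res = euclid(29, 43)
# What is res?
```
Call trace:
euclid(m=29, n=43)
  euclid(m=43, n=29)
    euclid(m=29, n=14)
      euclid(m=14, n=1)
        euclid(m=1, n=0)
        -> return 1
      -> return 1
    -> return 1
  -> return 1
-> return 1

Final answer: 1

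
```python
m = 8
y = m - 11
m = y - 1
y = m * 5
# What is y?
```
Trace:
  m=8
  m=8, y=-3
  m=-4, y=-3
  m=-4, y=-20

Final answer: -20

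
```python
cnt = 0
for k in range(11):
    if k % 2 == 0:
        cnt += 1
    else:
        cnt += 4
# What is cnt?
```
Trace:
  cnt=0
  cnt=1, k=0
  cnt=5, k=1
  cnt=6, k=2
  cnt=10, k=3
  cnt=11, k=4
  cnt=15, k=5
  cnt=16, k=6
  cnt=20, k=7
  cnt=21, k=8
  cnt=25, k=9
  cnt=26, k=10

Final answer: 26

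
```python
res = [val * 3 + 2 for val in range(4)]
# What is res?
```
Trace:
  val=0
  val=1
  val=2
  val=3
  res=[2, 5, 8, 11]

Final answer: [2, 5, 8, 11]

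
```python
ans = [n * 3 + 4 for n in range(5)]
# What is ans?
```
Trace:
  n=0
  n=1
  n=2
  n=3
  n=4
  ans=[4, 7, 10, 13, 16]

Final answer: [4, 7, 10, 13, 16]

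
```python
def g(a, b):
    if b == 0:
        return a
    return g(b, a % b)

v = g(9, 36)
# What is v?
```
Call trace:
g(a=9, b=36)
  g(a=36, b=9)
    g(a=9, b=0)
    -> return 9
  -> return 9
-> return 9

Final answer: 9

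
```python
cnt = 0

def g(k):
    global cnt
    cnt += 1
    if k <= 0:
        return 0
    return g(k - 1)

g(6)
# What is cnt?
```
Call trace:
g(k=6)
  g(k=5)
    g(k=4)
      g(k=3)
        g(k=2)
          g(k=1)
            g(k=0)
            -> return 0
          -> return 0
        -> return 0
      -> return 0
    -> return 0
  -> return 0
-> return 0

cnt is incremented once per call. g is entered once for each k = 6, 5, 4, 3, 2, 1, 0 (the k <= 0 call returns without recursing), i.e. 6 + 1 calls.
cnt = 7

Final answer: 7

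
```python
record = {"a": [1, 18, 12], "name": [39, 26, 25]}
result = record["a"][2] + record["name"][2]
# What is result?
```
Trace:
  record={'a': [1, 18, 12], 'name': [39, 26, 25]}
  record={'a': [1, 18, 12], 'name': [39, 26, 25]}, result=37

Final answer: 37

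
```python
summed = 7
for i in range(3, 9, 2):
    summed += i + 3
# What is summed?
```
Trace:
  summed=7
  summed=13, i=3
  summed=21, i=5
  summed=31, i=7

Final answer: 31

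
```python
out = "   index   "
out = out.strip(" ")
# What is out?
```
Trace:
  out='   index   '
  out='index'

Final answer: 'index'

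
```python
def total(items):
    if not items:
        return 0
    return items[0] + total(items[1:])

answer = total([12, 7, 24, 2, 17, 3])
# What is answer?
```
Call trace:
total(items=[12, 7, 24, 2, 17, 3])
  total(items=[7, 24, 2, 17, 3])
    total(items=[24, 2, 17, 3])
      total(items=[2, 17, 3])
        total(items=[17, 3])
          total(items=[3])
            total(items=[])
            -> return 0
          -> return 3
        -> return 20
      -> return 22
    -> return 46
  -> return 53
-> return 65

Final answer: 65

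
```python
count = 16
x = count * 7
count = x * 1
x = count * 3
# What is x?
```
Trace:
  count=16
  count=16, x=112
  count=112, x=112
  count=112, x=336

Final answer: 336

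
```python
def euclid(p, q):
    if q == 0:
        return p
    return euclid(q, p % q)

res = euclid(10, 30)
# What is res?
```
Call trace:
euclid(p=10, q=30)
  euclid(p=30, q=10)
    euclid(p=10, q=0)
    -> return 10
  -> return 10
-> return 10

Final answer: 10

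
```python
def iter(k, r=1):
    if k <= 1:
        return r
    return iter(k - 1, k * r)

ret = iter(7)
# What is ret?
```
Call trace:
iter(k=7, r=1)
  iter(k=6, r=7)
    iter(k=5, r=42)
      iter(k=4, r=210)
        iter(k=3, r=840)
          iter(k=2, r=2520)
            iter(k=1, r=5040)
            -> return 5040
          -> return 5040
        -> return 5040
      -> return 5040
    -> return 5040
  -> return 5040
-> return 5040

Final answer: 5040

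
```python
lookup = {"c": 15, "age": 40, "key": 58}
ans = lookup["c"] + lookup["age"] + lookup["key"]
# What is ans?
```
Trace:
  lookup={'c': 15, 'age': 40, 'key': 58}
  lookup={'c': 15, 'age': 40, 'key': 58}, ans=113

Final answer: 113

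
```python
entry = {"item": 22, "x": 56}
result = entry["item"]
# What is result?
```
Trace:
  entry={'item': 22, 'x': 56}
  entry={'item': 22, 'x': 56}, result=22

Final answer: 22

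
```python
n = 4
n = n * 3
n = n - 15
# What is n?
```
Trace:
  n=4
  n=12
  n=-3

Final answer: -3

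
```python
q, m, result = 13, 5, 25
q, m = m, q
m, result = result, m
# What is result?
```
Trace:
  q=13, m=5, result=25
  q=5, m=13, result=25
  q=5, m=25, result=13

Final answer: 13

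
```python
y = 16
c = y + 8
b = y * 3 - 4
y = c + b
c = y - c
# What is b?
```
Trace:
  y=16
  y=16, c=24
  y=16, c=24, b=44
  y=68, c=24, b=44
  y=68, c=44, b=44

Final answer: 44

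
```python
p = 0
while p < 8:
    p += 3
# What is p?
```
Trace:
  p=0
  p=3
  p=6
  p=9

Final answer: 9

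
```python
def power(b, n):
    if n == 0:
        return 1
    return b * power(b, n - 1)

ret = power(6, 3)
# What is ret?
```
Call trace:
power(b=6, n=3)
  power(b=6, n=2)
    power(b=6, n=1)
      power(b=6, n=0)
      -> return 1
    -> return 6
  -> return 36
-> return 216

Final answer: 216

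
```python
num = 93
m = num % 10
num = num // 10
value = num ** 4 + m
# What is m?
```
Trace:
  num=93
  num=93, m=3
  num=9, m=3
  num=9, m=3, value=6564

Final answer: 3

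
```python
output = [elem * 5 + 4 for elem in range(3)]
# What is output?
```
Trace:
  elem=0
  elem=1
  elem=2
  output=[4, 9, 14]

Final answer: [4, 9, 14]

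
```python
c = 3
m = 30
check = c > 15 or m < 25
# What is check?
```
Trace:
  c=3
  c=3, m=30
  c=3, m=30, check=False

Final answer: False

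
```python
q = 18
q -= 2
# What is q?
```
Trace:
  q=18
  q=16

Final answer: 16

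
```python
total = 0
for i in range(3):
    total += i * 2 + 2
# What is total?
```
Trace:
  total=0
  total=2, i=0
  total=6, i=1
  total=12, i=2

Final answer: 12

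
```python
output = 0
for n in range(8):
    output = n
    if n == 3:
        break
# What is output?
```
Trace:
  output=0
  output=0, n=0
  output=1, n=1
  output=2, n=2
  output=3, n=3

Final answer: 3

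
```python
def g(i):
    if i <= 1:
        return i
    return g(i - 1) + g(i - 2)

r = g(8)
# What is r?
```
Call trace (a repeated sub-call is expanded the first time; later identical calls just restate its return value):
g(i=8)
  g(i=7)
    g(i=6)
      g(i=5)
        g(i=4)
          g(i=3)
            g(i=2)
              g(i=1)
              -> return 1
              g(i=0)
              -> return 0
            -> return 1
            g(i=1)
            -> return 1
          -> return 2
          g(i=2) -> return 1  (same call as traced above)
        -> return 3
        g(i=3) -> return 2  (same call as traced above)
      -> return 5
      g(i=4) -> return 3  (same call as traced above)
    -> return 8
    g(i=5) -> return 5  (same call as traced above)
  -> return 13
  g(i=6) -> return 8  (same call as traced above)
-> return 21

Final answer: 21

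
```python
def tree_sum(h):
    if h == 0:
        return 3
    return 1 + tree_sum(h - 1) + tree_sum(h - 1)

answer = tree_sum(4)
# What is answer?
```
Call trace (a repeated sub-call is expanded the first time; later identical calls just restate its return value):
tree_sum(h=4)
  tree_sum(h=3)
    tree_sum(h=2)
      tree_sum(h=1)
        tree_sum(h=0)
        -> return 3
        tree_sum(h=0)
        -> return 3
      -> return 7
      tree_sum(h=1) -> return 7  (same call as traced above)
    -> return 15
    tree_sum(h=2) -> return 15  (same call as traced above)
  -> return 31
  tree_sum(h=3) -> return 31  (same call as traced above)
-> return 63

Final answer: 63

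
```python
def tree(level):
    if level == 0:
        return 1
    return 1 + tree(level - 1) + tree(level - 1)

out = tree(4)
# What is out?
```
Call trace (a repeated sub-call is expanded the first time; later identical calls just restate its return value):
tree(level=4)
  tree(level=3)
    tree(level=2)
      tree(level=1)
        tree(level=0)
        -> return 1
        tree(level=0)
        -> return 1
      -> return 3
      tree(level=1) -> return 3  (same call as traced above)
    -> return 7
    tree(level=2) -> return 7  (same call as traced above)
  -> return 15
  tree(level=3) -> return 15  (same call as traced above)
-> return 31

Final answer: 31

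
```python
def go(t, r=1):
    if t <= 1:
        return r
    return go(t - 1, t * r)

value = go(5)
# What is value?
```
Call trace:
go(t=5, r=1)
  go(t=4, r=5)
    go(t=3, r=20)
      go(t=2, r=60)
        go(t=1, r=120)
        -> return 120
      -> return 120
    -> return 120
  -> return 120
-> return 120

Final answer: 120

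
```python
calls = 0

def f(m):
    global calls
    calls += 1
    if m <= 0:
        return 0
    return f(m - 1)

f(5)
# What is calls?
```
Call trace:
f(m=5)
  f(m=4)
    f(m=3)
      f(m=2)
        f(m=1)
          f(m=0)
          -> return 0
        -> return 0
      -> return 0
    -> return 0
  -> return 0
-> return 0

calls is incremented once per call. f is entered once for each m = 5, 4, 3, 2, 1, 0 (the m <= 0 call returns without recursing), i.e. 5 + 1 calls.
calls = 6

Final answer: 6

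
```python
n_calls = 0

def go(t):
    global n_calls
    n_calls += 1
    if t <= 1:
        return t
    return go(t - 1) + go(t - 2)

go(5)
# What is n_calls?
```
Call trace (a repeated sub-call is expanded the first time; later identical calls just restate its return value):
go(t=5)
  go(t=4)
    go(t=3)
      go(t=2)
        go(t=1)
        -> return 1
        go(t=0)
        -> return 0
      -> return 1
      go(t=1)
      -> return 1
    -> return 2
    go(t=2) -> return 1  (same call as traced above)
  -> return 3
  go(t=3) -> return 2  (same call as traced above)
-> return 5

n_calls is incremented once per call, so count the calls in each subtree. Let C(t) = number of calls made by go(t).
C(0) = C(1) = 1 (base case, no recursion); C(t) = 1 + C(t - 1) + C(t - 2) otherwise.
C(2) = 1 + C(1) + C(0) = 1 + 1 + 1 = 3
C(3) = 1 + C(2) + C(1) = 1 + 3 + 1 = 5
C(4) = 1 + C(3) + C(2) = 1 + 5 + 3 = 9
C(5) = 1 + C(4) + C(3) = 1 + 9 + 5 = 15
n_calls = C(5) = 15

Final answer: 15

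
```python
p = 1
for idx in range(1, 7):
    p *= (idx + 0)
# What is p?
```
Trace:
  p=1
  p=1, idx=1
  p=2, idx=2
  p=6, idx=3
  p=24, idx=4
  p=120, idx=5
  p=720, idx=6

Final answer: 720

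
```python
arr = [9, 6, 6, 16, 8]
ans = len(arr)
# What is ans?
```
Trace:
  arr=[9, 6, 6, 16, 8]
  arr=[9, 6, 6, 16, 8], ans=5

Final answer: 5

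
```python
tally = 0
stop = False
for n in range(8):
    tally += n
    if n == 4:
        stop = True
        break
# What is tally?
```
Trace:
  tally=0
  tally=0, stop=False
  tally=0, stop=False, n=0
  tally=1, stop=False, n=1
  tally=3, stop=False, n=2
  tally=6, stop=False, n=3
  tally=10, stop=True, n=4

Final answer: 10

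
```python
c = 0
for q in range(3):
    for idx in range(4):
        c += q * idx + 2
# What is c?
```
Trace:
  c=0
  c=2, q=0, idx=0
  c=4, q=0, idx=1
  c=6, q=0, idx=2
  c=8, q=0, idx=3
  c=10, q=1, idx=0
  c=13, q=1, idx=1
  c=17, q=1, idx=2
  c=22, q=1, idx=3
  c=24, q=2, idx=0
  c=28, q=2, idx=1
  c=34, q=2, idx=2
  c=42, q=2, idx=3

Final answer: 42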